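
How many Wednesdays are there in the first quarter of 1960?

Jan 1, 1960 is a Friday.
From Jan 1, 1960 to Mar 31, 1960 is 91 days inclusive.
91 = 7 × 13, so the span is exactly 13 full weeks.
Each full week contributes one Wednesday: 13 so far.
Total: 13.

13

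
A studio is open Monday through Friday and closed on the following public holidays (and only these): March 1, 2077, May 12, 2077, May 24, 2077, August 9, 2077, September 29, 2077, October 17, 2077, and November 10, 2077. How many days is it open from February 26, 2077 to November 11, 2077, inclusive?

179

February 26, 2077 is a Friday.
The range spans 259 days (inclusive of both endpoints).
259 = 7 × 37, so the span is exactly 37 full weeks.
Each full week contributes 5 weekdays (Mon–Fri): 37 × 5 = 185.
Holidays: March 1, 2077 (Mon); May 12, 2077 (Wed); May 24, 2077 (Mon); August 9, 2077 (Mon); September 29, 2077 (Wed); October 17, 2077 (Sun); November 10, 2077 (Wed).
6 of the 7 holidays fall on weekdays; the rest are weekends and were already excluded.
Business days: 185 − 6 = 179.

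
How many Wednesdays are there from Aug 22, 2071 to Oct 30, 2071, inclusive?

Aug 22, 2071 is a Saturday.
From Aug 22, 2071 to Oct 30, 2071 is 70 days inclusive.
70 = 7 × 10, so the span is exactly 10 full weeks.
Each full week contributes one Wednesday: 10 so far.
Total: 10.

10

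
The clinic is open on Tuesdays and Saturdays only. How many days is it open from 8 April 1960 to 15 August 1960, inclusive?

37

8 April 1960 is a Friday.
The range spans 130 days (inclusive of both endpoints).
130 = 7 × 18 + 4, so there are 18 full weeks plus 4 extra days.
Each full week contributes 2 days from the set (Tue, Sat): 18 × 2 = 36.
The 4 extra days are Fri, Sat, Sun, Mon — 1 of them qualifies.
Total: 36 + 1 = 37.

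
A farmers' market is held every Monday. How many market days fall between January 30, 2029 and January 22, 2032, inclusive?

January 30, 2029 is a Tuesday.
That's 1088 days from start to end, counting both.
1088 = 7 × 155 + 3, so there are 155 full weeks plus 3 extra days.
Each full week contributes one Monday: 155 so far.
The 3 extra days are Tue, Wed, Thu — none qualify.
Total: 155 + 0 = 155.

155 Mondays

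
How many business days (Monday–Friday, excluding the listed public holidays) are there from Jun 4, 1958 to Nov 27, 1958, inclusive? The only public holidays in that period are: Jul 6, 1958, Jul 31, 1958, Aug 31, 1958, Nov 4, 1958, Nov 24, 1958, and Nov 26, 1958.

Jun 4, 1958 is a Wednesday.
The range spans 177 days (inclusive of both endpoints).
177 = 7 × 25 + 2, so there are 25 full weeks plus 2 extra days.
Each full week contributes 5 weekdays (Mon–Fri): 25 × 5 = 125.
The 2 extra days are Wed, Thu — 2 of them qualify.
Total: 125 + 2 = 127.
Holidays: Jul 6, 1958 (Sun); Jul 31, 1958 (Thu); Aug 31, 1958 (Sun); Nov 4, 1958 (Tue); Nov 24, 1958 (Mon); Nov 26, 1958 (Wed).
4 of the 6 holidays fall on weekdays; the rest are weekends and were already excluded.
Business days: 127 − 4 = 123.

123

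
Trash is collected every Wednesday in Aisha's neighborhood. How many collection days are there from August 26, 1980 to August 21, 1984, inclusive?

August 26, 1980 is a Tuesday.
That's 1457 days from start to end, counting both.
1457 = 7 × 208 + 1, so there are 208 full weeks plus 1 extra day.
Each full week contributes one Wednesday: 208 so far.
The 1 extra day is Tue — none qualify.
Total: 208 + 0 = 208.

208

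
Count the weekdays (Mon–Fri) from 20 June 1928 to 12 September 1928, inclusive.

61 weekdays

20 June 1928 is a Wednesday.
From 20 June 1928 to 12 September 1928 is 85 days inclusive.
85 = 7 × 12 + 1, so there are 12 full weeks plus 1 extra day.
Each full week contributes 5 weekdays (Mon–Fri): 12 × 5 = 60.
The 1 extra day is Wednesday — 1 of them qualifies.
Total: 60 + 1 = 61.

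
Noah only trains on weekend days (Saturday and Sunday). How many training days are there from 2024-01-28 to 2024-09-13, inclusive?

2024-01-28 is a Sunday.
That's 230 days from start to end, counting both.
230 = 7 × 32 + 6, so there are 32 full weeks plus 6 extra days.
Each full week contributes 2 weekend days (Sat, Sun): 32 × 2 = 64.
The 6 extra days are Sun, Mon, Tue, Wed, Thu, Fri — 1 of them qualifies.
Total: 64 + 1 = 65.

65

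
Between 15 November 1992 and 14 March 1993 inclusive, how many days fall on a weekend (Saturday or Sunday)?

15 November 1992 is a Sunday.
From 15 November 1992 to 14 March 1993 is 120 days inclusive.
120 = 7 × 17 + 1, so there are 17 full weeks plus 1 extra day.
Each full week contributes 2 weekend days (Sat, Sun): 17 × 2 = 34.
The 1 extra day is Sun — 1 of them qualifies.
Total: 34 + 1 = 35.

35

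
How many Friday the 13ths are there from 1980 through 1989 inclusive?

18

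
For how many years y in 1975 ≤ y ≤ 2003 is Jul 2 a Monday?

Day of week of July 2 in each year:
1975: Wed, 1976: Fri, 1977: Sat, 1978: Sun, 1979: Mon ✓, 1980: Wed, 1981: Thu, 1982: Fri, 1983: Sat, 1984: Mon ✓, 1985: Tue, 1986: Wed, 1987: Thu, 1988: Sat, 1989: Sun, 1990: Mon ✓, 1991: Tue, 1992: Thu, 1993: Fri, 1994: Sat, 1995: Sun, 1996: Tue, 1997: Wed, 1998: Thu, 1999: Fri, 2000: Sun, 2001: Mon ✓, 2002: Tue, 2003: Wed
Mondays: 1979, 1984, 1990, 2001.

4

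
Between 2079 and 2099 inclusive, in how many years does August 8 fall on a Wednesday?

3

Day of week of August 8 in each year:
2079: Tue, 2080: Thu, 2081: Fri, 2082: Sat, 2083: Sun, 2084: Tue, 2085: Wed ✓, 2086: Thu, 2087: Fri, 2088: Sun, 2089: Mon, 2090: Tue, 2091: Wed ✓, 2092: Fri, 2093: Sat, 2094: Sun, 2095: Mon, 2096: Wed ✓, 2097: Thu, 2098: Fri, 2099: Sat
Wednesdays: 2085, 2091, 2096.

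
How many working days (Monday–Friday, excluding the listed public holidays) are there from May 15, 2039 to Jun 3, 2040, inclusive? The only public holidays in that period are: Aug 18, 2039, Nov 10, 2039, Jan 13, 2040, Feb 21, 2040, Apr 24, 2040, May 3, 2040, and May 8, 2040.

268

May 15, 2039 is a Sunday.
From May 15, 2039 to Jun 3, 2040 is 386 days inclusive.
386 = 7 × 55 + 1, so there are 55 full weeks plus 1 extra day.
Each full week contributes 5 weekdays (Mon–Fri): 55 × 5 = 275.
The 1 extra day is Sun — none qualify.
Total: 275 + 0 = 275.
Holidays: Aug 18, 2039 (Thu); Nov 10, 2039 (Thu); Jan 13, 2040 (Fri); Feb 21, 2040 (Tue); Apr 24, 2040 (Tue); May 3, 2040 (Thu); May 8, 2040 (Tue).
All 7 holidays fall on weekdays, so subtract 7.
Business days: 275 − 7 = 268.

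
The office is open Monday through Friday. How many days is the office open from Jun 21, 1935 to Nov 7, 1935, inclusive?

Jun 21, 1935 is a Friday.
That's 140 days from start to end, counting both.
140 = 7 × 20, so the span is exactly 20 full weeks.
Each full week contributes 5 weekdays (Mon–Fri): 20 × 5 = 100.
Total: 100.

100 weekdays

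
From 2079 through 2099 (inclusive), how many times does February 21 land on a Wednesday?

3

Day of week of February 21 in each year:
2079: Tue, 2080: Wed ✓, 2081: Fri, 2082: Sat, 2083: Sun, 2084: Mon, 2085: Wed ✓, 2086: Thu, 2087: Fri, 2088: Sat, 2089: Mon, 2090: Tue, 2091: Wed ✓, 2092: Thu, 2093: Sat, 2094: Sun, 2095: Mon, 2096: Tue, 2097: Thu, 2098: Fri, 2099: Sat
Wednesdays: 2080, 2085, 2091.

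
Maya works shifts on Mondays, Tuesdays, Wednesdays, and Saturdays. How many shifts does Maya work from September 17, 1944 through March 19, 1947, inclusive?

September 17, 1944 is a Sunday.
That's 914 days from start to end, counting both.
914 = 7 × 130 + 4, so there are 130 full weeks plus 4 extra days.
Each full week contributes 4 days from the set (Mon, Tue, Wed, Sat): 130 × 4 = 520.
The 4 extra days are Sunday, Monday, Tuesday, Wednesday — 3 of them qualify.
Total: 520 + 3 = 523.

523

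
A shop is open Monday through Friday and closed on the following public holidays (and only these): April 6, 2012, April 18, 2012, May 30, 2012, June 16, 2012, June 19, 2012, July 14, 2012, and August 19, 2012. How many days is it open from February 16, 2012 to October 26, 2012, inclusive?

178 working days

February 16, 2012 is a Thursday.
From February 16, 2012 to October 26, 2012 is 254 days inclusive.
254 = 7 × 36 + 2, so there are 36 full weeks plus 2 extra days.
Each full week contributes 5 weekdays (Mon–Fri): 36 × 5 = 180.
The 2 extra days are Thursday, Friday — 2 of them qualify.
Total: 180 + 2 = 182.
Holidays: April 6, 2012 (Fri); April 18, 2012 (Wed); May 30, 2012 (Wed); June 16, 2012 (Sat); June 19, 2012 (Tue); July 14, 2012 (Sat); August 19, 2012 (Sun).
4 of the 7 holidays fall on weekdays; the rest are weekends and were already excluded.
Business days: 182 − 4 = 178.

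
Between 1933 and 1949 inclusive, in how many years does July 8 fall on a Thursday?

3

Day of week of July 8 in each year:
1933: Sat, 1934: Sun, 1935: Mon, 1936: Wed, 1937: Thu ✓, 1938: Fri, 1939: Sat, 1940: Mon, 1941: Tue, 1942: Wed, 1943: Thu ✓, 1944: Sat, 1945: Sun, 1946: Mon, 1947: Tue, 1948: Thu ✓, 1949: Fri
Thursdays: 1937, 1943, 1948.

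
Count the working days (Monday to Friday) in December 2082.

Dec 1, 2082 is a Tuesday.
That's 31 days from start to end, counting both.
31 = 7 × 4 + 3, so there are 4 full weeks plus 3 extra days.
Each full week contributes 5 weekdays (Mon–Fri): 4 × 5 = 20.
The 3 extra days are Tue, Wed, Thu — 3 of them qualify.
Total: 20 + 3 = 23.

23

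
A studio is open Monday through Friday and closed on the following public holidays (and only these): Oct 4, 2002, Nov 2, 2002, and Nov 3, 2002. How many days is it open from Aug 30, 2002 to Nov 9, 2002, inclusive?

50 business days

Aug 30, 2002 is a Friday.
From Aug 30, 2002 to Nov 9, 2002 is 72 days inclusive.
72 = 7 × 10 + 2, so there are 10 full weeks plus 2 extra days.
Each full week contributes 5 weekdays (Mon–Fri): 10 × 5 = 50.
The 2 extra days are Fri, Sat — 1 of them qualifies.
Total: 50 + 1 = 51.
Holidays: Oct 4, 2002 (Fri); Nov 2, 2002 (Sat); Nov 3, 2002 (Sun).
1 of the 3 holidays fall on weekdays; the rest are weekends and were already excluded.
Business days: 51 − 1 = 50.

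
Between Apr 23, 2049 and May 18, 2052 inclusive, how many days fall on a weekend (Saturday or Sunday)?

321

Apr 23, 2049 is a Friday.
That's 1122 days from start to end, counting both.
1122 = 7 × 160 + 2, so there are 160 full weeks plus 2 extra days.
Each full week contributes 2 weekend days (Sat, Sun): 160 × 2 = 320.
The 2 extra days are Fri, Sat — 1 of them qualifies.
Total: 320 + 1 = 321.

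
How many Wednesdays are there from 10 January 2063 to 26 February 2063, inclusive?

7

10 January 2063 is a Wednesday.
The range spans 48 days (inclusive of both endpoints).
48 = 7 × 6 + 6, so there are 6 full weeks plus 6 extra days.
Each full week contributes one Wednesday: 6 so far.
The 6 extra days are Wednesday, Thursday, Friday, Saturday, Sunday, Monday — 1 of them qualifies.
Total: 6 + 1 = 7.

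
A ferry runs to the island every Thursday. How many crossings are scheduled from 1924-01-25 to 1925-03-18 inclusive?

1924-01-25 is a Friday.
The range spans 419 days (inclusive of both endpoints).
419 = 7 × 59 + 6, so there are 59 full weeks plus 6 extra days.
Each full week contributes one Thursday: 59 so far.
The 6 extra days are Friday, Saturday, Sunday, Monday, Tuesday, Wednesday — none qualify.
Total: 59 + 0 = 59.

59 Thursdays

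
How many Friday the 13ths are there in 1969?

The 13th falls on a Friday when the month's 13th has weekday Fri.
Jan 13 is Mon; Feb 13 is Thu; Mar 13 is Thu; Apr 13 is Sun; May 13 is Tue; Jun 13 is Fri ✓; Jul 13 is Sun; Aug 13 is Wed; Sep 13 is Sat; Oct 13 is Mon; Nov 13 is Thu; Dec 13 is Sat.
Friday the 13ths: Jun.

1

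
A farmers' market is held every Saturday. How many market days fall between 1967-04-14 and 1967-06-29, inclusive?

11 Saturdays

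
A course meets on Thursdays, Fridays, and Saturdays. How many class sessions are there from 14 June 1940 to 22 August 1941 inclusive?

14 June 1940 is a Friday.
From 14 June 1940 to 22 August 1941 is 435 days inclusive.
435 = 7 × 62 + 1, so there are 62 full weeks plus 1 extra day.
Each full week contributes 3 days from the set (Thu, Fri, Sat): 62 × 3 = 186.
The 1 extra day is Fri — 1 of them qualifies.
Total: 186 + 1 = 187.

187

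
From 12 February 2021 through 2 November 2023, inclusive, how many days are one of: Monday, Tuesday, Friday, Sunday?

568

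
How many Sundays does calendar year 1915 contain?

52

January 1, 1915 is a Friday.
From January 1, 1915 to December 31, 1915 is 365 days inclusive.
365 = 7 × 52 + 1, so there are 52 full weeks plus 1 extra day.
Each full week contributes one Sunday: 52 so far.
The 1 extra day is Fri — none qualify.
Total: 52 + 0 = 52.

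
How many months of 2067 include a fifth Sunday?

4

A month has five Sundays exactly when Sunday falls within its first (length − 28) days.
Jan: 31 days, starts Sat → 5 of Sat, Sun, Mon ✓
Feb: 28 days, starts Tue → 5 of (none)
Mar: 31 days, starts Tue → 5 of Tue, Wed, Thu
Apr: 30 days, starts Fri → 5 of Fri, Sat
May: 31 days, starts Sun → 5 of Sun, Mon, Tue ✓
Jun: 30 days, starts Wed → 5 of Wed, Thu
Jul: 31 days, starts Fri → 5 of Fri, Sat, Sun ✓
Aug: 31 days, starts Mon → 5 of Mon, Tue, Wed
Sep: 30 days, starts Thu → 5 of Thu, Fri
Oct: 31 days, starts Sat → 5 of Sat, Sun, Mon ✓
Nov: 30 days, starts Tue → 5 of Tue, Wed
Dec: 31 days, starts Thu → 5 of Thu, Fri, Sat
Months with five Sundays: Jan, May, Jul, Oct.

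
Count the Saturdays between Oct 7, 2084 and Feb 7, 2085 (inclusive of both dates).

18 Saturdays

Oct 7, 2084 is a Saturday.
The range spans 124 days (inclusive of both endpoints).
124 = 7 × 17 + 5, so there are 17 full weeks plus 5 extra days.
Each full week contributes one Saturday: 17 so far.
The 5 extra days are Sat, Sun, Mon, Tue, Wed — 1 of them qualifies.
Total: 17 + 1 = 18.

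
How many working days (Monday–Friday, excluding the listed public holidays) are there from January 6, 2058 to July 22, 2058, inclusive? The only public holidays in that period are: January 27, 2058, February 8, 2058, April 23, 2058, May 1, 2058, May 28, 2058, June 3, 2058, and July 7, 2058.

January 6, 2058 is a Sunday.
That's 198 days from start to end, counting both.
198 = 7 × 28 + 2, so there are 28 full weeks plus 2 extra days.
Each full week contributes 5 weekdays (Mon–Fri): 28 × 5 = 140.
The 2 extra days are Sunday, Monday — 1 of them qualifies.
Total: 140 + 1 = 141.
Holidays: January 27, 2058 (Sun); February 8, 2058 (Fri); April 23, 2058 (Tue); May 1, 2058 (Wed); May 28, 2058 (Tue); June 3, 2058 (Mon); July 7, 2058 (Sun).
5 of the 7 holidays fall on weekdays; the rest are weekends and were already excluded.
Business days: 141 − 5 = 136.

136 working days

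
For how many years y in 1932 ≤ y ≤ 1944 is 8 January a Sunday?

2

Day of week of January 8 in each year:
1932: Fri, 1933: Sun ✓, 1934: Mon, 1935: Tue, 1936: Wed, 1937: Fri, 1938: Sat, 1939: Sun ✓, 1940: Mon, 1941: Wed, 1942: Thu, 1943: Fri, 1944: Sat
Sundays: 1933, 1939.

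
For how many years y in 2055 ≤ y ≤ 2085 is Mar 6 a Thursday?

4

Day of week of March 6 in each year:
2055: Sat, 2056: Mon, 2057: Tue, 2058: Wed, 2059: Thu ✓, 2060: Sat, 2061: Sun, 2062: Mon, 2063: Tue, 2064: Thu ✓, 2065: Fri, 2066: Sat, 2067: Sun, 2068: Tue, 2069: Wed, 2070: Thu ✓, 2071: Fri, 2072: Sun, 2073: Mon, 2074: Tue, 2075: Wed, 2076: Fri, 2077: Sat, 2078: Sun, 2079: Mon, 2080: Wed, 2081: Thu ✓, 2082: Fri, 2083: Sat, 2084: Mon, 2085: Tue
Thursdays: 2059, 2064, 2070, 2081.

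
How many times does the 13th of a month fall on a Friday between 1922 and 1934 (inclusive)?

24

Friday-the-13ths by year:
1922: Jan, Oct
1923: Apr, Jul
1924: Jun
1925: Feb, Mar, Nov
1926: Aug
1927: May
1928: Jan, Apr, Jul
1929: Sep, Dec
1930: Jun
1931: Feb, Mar, Nov
1932: May
1933: Jan, Oct
1934: Apr, Jul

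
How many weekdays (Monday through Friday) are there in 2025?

261

January 1, 2025 is a Wednesday.
The range spans 365 days (inclusive of both endpoints).
365 = 7 × 52 + 1, so there are 52 full weeks plus 1 extra day.
Each full week contributes 5 weekdays (Mon–Fri): 52 × 5 = 260.
The 1 extra day is Wednesday — 1 of them qualifies.
Total: 260 + 1 = 261.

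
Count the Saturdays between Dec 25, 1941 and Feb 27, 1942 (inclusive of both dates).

9

Dec 25, 1941 is a Thursday.
The range spans 65 days (inclusive of both endpoints).
65 = 7 × 9 + 2, so there are 9 full weeks plus 2 extra days.
Each full week contributes one Saturday: 9 so far.
The 2 extra days are Thu, Fri — none qualify.
Total: 9 + 0 = 9.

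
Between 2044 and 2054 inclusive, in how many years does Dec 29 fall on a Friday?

Day of week of December 29 in each year:
2044: Thu, 2045: Fri ✓, 2046: Sat, 2047: Sun, 2048: Tue, 2049: Wed, 2050: Thu, 2051: Fri ✓, 2052: Sun, 2053: Mon, 2054: Tue
Fridays: 2045, 2051.

2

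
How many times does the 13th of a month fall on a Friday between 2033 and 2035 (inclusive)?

Friday-the-13ths by year:
2033: May
2034: Jan, Oct
2035: Apr, Jul

5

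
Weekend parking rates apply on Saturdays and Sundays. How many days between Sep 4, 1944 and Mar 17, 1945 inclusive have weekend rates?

55

Sep 4, 1944 is a Monday.
That's 195 days from start to end, counting both.
195 = 7 × 27 + 6, so there are 27 full weeks plus 6 extra days.
Each full week contributes 2 weekend days (Sat, Sun): 27 × 2 = 54.
The 6 extra days are Monday, Tuesday, Wednesday, Thursday, Friday, Saturday — 1 of them qualifies.
Total: 54 + 1 = 55.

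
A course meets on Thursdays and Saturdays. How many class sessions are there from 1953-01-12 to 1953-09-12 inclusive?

70

1953-01-12 is a Monday.
From 1953-01-12 to 1953-09-12 is 244 days inclusive.
244 = 7 × 34 + 6, so there are 34 full weeks plus 6 extra days.
Each full week contributes 2 days from the set (Thu, Sat): 34 × 2 = 68.
The 6 extra days are Monday, Tuesday, Wednesday, Thursday, Friday, Saturday — 2 of them qualify.
Total: 68 + 2 = 70.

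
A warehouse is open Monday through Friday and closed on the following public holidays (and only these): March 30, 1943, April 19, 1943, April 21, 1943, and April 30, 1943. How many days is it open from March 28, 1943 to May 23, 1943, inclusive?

March 28, 1943 is a Sunday.
That's 57 days from start to end, counting both.
57 = 7 × 8 + 1, so there are 8 full weeks plus 1 extra day.
Each full week contributes 5 weekdays (Mon–Fri): 8 × 5 = 40.
The 1 extra day is Sunday — none qualify.
Total: 40 + 0 = 40.
Holidays: March 30, 1943 (Tue); April 19, 1943 (Mon); April 21, 1943 (Wed); April 30, 1943 (Fri).
All 4 holidays fall on weekdays, so subtract 4.
Business days: 40 − 4 = 36.

36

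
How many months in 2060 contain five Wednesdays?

A month has five Wednesdays exactly when Wednesday falls within its first (length − 28) days.
Jan: 31 days, starts Thu → 5 of Thu, Fri, Sat
Feb: 29 days, starts Sun → 5 of Sun
Mar: 31 days, starts Mon → 5 of Mon, Tue, Wed ✓
Apr: 30 days, starts Thu → 5 of Thu, Fri
May: 31 days, starts Sat → 5 of Sat, Sun, Mon
Jun: 30 days, starts Tue → 5 of Tue, Wed ✓
Jul: 31 days, starts Thu → 5 of Thu, Fri, Sat
Aug: 31 days, starts Sun → 5 of Sun, Mon, Tue
Sep: 30 days, starts Wed → 5 of Wed, Thu ✓
Oct: 31 days, starts Fri → 5 of Fri, Sat, Sun
Nov: 30 days, starts Mon → 5 of Mon, Tue
Dec: 31 days, starts Wed → 5 of Wed, Thu, Fri ✓
Months with five Wednesdays: Mar, Jun, Sep, Dec.

4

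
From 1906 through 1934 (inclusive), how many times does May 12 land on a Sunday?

4

Day of week of May 12 in each year:
1906: Sat, 1907: Sun ✓, 1908: Tue, 1909: Wed, 1910: Thu, 1911: Fri, 1912: Sun ✓, 1913: Mon, 1914: Tue, 1915: Wed, 1916: Fri, 1917: Sat, 1918: Sun ✓, 1919: Mon, 1920: Wed, 1921: Thu, 1922: Fri, 1923: Sat, 1924: Mon, 1925: Tue, 1926: Wed, 1927: Thu, 1928: Sat, 1929: Sun ✓, 1930: Mon, 1931: Tue, 1932: Thu, 1933: Fri, 1934: Sat
Sundays: 1907, 1912, 1918, 1929.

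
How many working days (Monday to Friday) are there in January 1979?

23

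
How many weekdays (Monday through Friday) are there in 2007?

261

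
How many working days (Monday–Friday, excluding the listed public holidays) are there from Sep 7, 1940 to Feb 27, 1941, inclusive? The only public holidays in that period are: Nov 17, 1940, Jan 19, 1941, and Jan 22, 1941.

123 working days

Sep 7, 1940 is a Saturday.
From Sep 7, 1940 to Feb 27, 1941 is 174 days inclusive.
174 = 7 × 24 + 6, so there are 24 full weeks plus 6 extra days.
Each full week contributes 5 weekdays (Mon–Fri): 24 × 5 = 120.
The 6 extra days are Sat, Sun, Mon, Tue, Wed, Thu — 4 of them qualify.
Total: 120 + 4 = 124.
Holidays: Nov 17, 1940 (Sun); Jan 19, 1941 (Sun); Jan 22, 1941 (Wed).
1 of the 3 holidays fall on weekdays; the rest are weekends and were already excluded.
Business days: 124 − 1 = 123.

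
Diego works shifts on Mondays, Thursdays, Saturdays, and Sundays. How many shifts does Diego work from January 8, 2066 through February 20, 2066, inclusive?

25

January 8, 2066 is a Friday.
From January 8, 2066 to February 20, 2066 is 44 days inclusive.
44 = 7 × 6 + 2, so there are 6 full weeks plus 2 extra days.
Each full week contributes 4 days from the set (Mon, Thu, Sat, Sun): 6 × 4 = 24.
The 2 extra days are Friday, Saturday — 1 of them qualifies.
Total: 24 + 1 = 25.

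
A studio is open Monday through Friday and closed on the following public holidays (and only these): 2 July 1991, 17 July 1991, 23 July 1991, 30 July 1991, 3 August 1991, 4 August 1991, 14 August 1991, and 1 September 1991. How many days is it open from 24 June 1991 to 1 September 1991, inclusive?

45

24 June 1991 is a Monday.
That's 70 days from start to end, counting both.
70 = 7 × 10, so the span is exactly 10 full weeks.
Each full week contributes 5 weekdays (Mon–Fri): 10 × 5 = 50.
Total: 50.
Holidays: 2 July 1991 (Tue); 17 July 1991 (Wed); 23 July 1991 (Tue); 30 July 1991 (Tue); 3 August 1991 (Sat); 4 August 1991 (Sun); 14 August 1991 (Wed); 1 September 1991 (Sun).
5 of the 8 holidays fall on weekdays; the rest are weekends and were already excluded.
Business days: 50 − 5 = 45.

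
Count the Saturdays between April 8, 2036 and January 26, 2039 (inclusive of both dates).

146 Saturdays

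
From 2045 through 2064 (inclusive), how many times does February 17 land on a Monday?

Day of week of February 17 in each year:
2045: Fri, 2046: Sat, 2047: Sun, 2048: Mon ✓, 2049: Wed, 2050: Thu, 2051: Fri, 2052: Sat, 2053: Mon ✓, 2054: Tue, 2055: Wed, 2056: Thu, 2057: Sat, 2058: Sun, 2059: Mon ✓, 2060: Tue, 2061: Thu, 2062: Fri, 2063: Sat, 2064: Sun
Mondays: 2048, 2053, 2059.

3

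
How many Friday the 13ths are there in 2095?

The 13th falls on a Friday when the month's 13th has weekday Fri.
Jan 13 is Thu; Feb 13 is Sun; Mar 13 is Sun; Apr 13 is Wed; May 13 is Fri ✓; Jun 13 is Mon; Jul 13 is Wed; Aug 13 is Sat; Sep 13 is Tue; Oct 13 is Thu; Nov 13 is Sun; Dec 13 is Tue.
Friday the 13ths: May.

1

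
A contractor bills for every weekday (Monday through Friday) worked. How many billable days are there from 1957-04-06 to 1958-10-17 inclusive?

1957-04-06 is a Saturday.
From 1957-04-06 to 1958-10-17 is 560 days inclusive.
560 = 7 × 80, so the span is exactly 80 full weeks.
Each full week contributes 5 weekdays (Mon–Fri): 80 × 5 = 400.
Total: 400.

400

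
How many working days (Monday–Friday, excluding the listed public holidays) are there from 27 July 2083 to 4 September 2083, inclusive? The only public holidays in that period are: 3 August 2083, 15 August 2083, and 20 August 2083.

27

27 July 2083 is a Tuesday.
That's 40 days from start to end, counting both.
40 = 7 × 5 + 5, so there are 5 full weeks plus 5 extra days.
Each full week contributes 5 weekdays (Mon–Fri): 5 × 5 = 25.
The 5 extra days are Tuesday, Wednesday, Thursday, Friday, Saturday — 4 of them qualify.
Total: 25 + 4 = 29.
Holidays: 3 August 2083 (Tue); 15 August 2083 (Sun); 20 August 2083 (Fri).
2 of the 3 holidays fall on weekdays; the rest are weekends and were already excluded.
Business days: 29 − 2 = 27.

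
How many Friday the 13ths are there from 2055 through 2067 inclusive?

20

Friday-the-13ths by year:
2055: Aug
2056: Oct
2057: Apr, Jul
2058: Sep, Dec
2059: Jun
2060: Feb, Aug
2061: May
2062: Jan, Oct
2063: Apr, Jul
2064: Jun
2065: Feb, Mar, Nov
2066: Aug
2067: May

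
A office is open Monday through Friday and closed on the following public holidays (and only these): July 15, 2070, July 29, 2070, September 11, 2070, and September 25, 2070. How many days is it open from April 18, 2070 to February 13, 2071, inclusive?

212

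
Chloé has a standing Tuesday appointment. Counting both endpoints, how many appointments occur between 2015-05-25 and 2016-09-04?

67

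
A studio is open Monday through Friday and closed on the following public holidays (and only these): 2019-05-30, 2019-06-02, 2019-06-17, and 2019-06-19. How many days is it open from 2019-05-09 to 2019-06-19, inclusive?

27 working days

2019-05-09 is a Thursday.
The range spans 42 days (inclusive of both endpoints).
42 = 7 × 6, so the span is exactly 6 full weeks.
Each full week contributes 5 weekdays (Mon–Fri): 6 × 5 = 30.
Holidays: 2019-05-30 (Thu); 2019-06-02 (Sun); 2019-06-17 (Mon); 2019-06-19 (Wed).
3 of the 4 holidays fall on weekdays; the rest are weekends and were already excluded.
Business days: 30 − 3 = 27.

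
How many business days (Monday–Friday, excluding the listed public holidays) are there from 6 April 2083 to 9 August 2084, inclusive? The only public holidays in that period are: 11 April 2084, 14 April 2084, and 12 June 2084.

349

6 April 2083 is a Tuesday.
From 6 April 2083 to 9 August 2084 is 492 days inclusive.
492 = 7 × 70 + 2, so there are 70 full weeks plus 2 extra days.
Each full week contributes 5 weekdays (Mon–Fri): 70 × 5 = 350.
The 2 extra days are Tue, Wed — 2 of them qualify.
Total: 350 + 2 = 352.
Holidays: 11 April 2084 (Tue); 14 April 2084 (Fri); 12 June 2084 (Mon).
All 3 holidays fall on weekdays, so subtract 3.
Business days: 352 − 3 = 349.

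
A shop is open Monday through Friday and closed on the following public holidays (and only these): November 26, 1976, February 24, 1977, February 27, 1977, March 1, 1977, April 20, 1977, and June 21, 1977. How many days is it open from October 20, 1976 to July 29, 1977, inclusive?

198

October 20, 1976 is a Wednesday.
From October 20, 1976 to July 29, 1977 is 283 days inclusive.
283 = 7 × 40 + 3, so there are 40 full weeks plus 3 extra days.
Each full week contributes 5 weekdays (Mon–Fri): 40 × 5 = 200.
The 3 extra days are Wednesday, Thursday, Friday — 3 of them qualify.
Total: 200 + 3 = 203.
Holidays: November 26, 1976 (Fri); February 24, 1977 (Thu); February 27, 1977 (Sun); March 1, 1977 (Tue); April 20, 1977 (Wed); June 21, 1977 (Tue).
5 of the 6 holidays fall on weekdays; the rest are weekends and were already excluded.
Business days: 203 − 5 = 198.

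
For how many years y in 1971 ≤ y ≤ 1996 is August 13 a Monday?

Day of week of August 13 in each year:
1971: Fri, 1972: Sun, 1973: Mon ✓, 1974: Tue, 1975: Wed, 1976: Fri, 1977: Sat, 1978: Sun, 1979: Mon ✓, 1980: Wed, 1981: Thu, 1982: Fri, 1983: Sat, 1984: Mon ✓, 1985: Tue, 1986: Wed, 1987: Thu, 1988: Sat, 1989: Sun, 1990: Mon ✓, 1991: Tue, 1992: Thu, 1993: Fri, 1994: Sat, 1995: Sun, 1996: Tue
Mondays: 1973, 1979, 1984, 1990.

4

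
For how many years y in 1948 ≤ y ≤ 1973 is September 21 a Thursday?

4

Day of week of September 21 in each year:
1948: Tue, 1949: Wed, 1950: Thu ✓, 1951: Fri, 1952: Sun, 1953: Mon, 1954: Tue, 1955: Wed, 1956: Fri, 1957: Sat, 1958: Sun, 1959: Mon, 1960: Wed, 1961: Thu ✓, 1962: Fri, 1963: Sat, 1964: Mon, 1965: Tue, 1966: Wed, 1967: Thu ✓, 1968: Sat, 1969: Sun, 1970: Mon, 1971: Tue, 1972: Thu ✓, 1973: Fri
Thursdays: 1950, 1961, 1967, 1972.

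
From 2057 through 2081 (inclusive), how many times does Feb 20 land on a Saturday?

Day of week of February 20 in each year:
2057: Tue, 2058: Wed, 2059: Thu, 2060: Fri, 2061: Sun, 2062: Mon, 2063: Tue, 2064: Wed, 2065: Fri, 2066: Sat ✓, 2067: Sun, 2068: Mon, 2069: Wed, 2070: Thu, 2071: Fri, 2072: Sat ✓, 2073: Mon, 2074: Tue, 2075: Wed, 2076: Thu, 2077: Sat ✓, 2078: Sun, 2079: Mon, 2080: Tue, 2081: Thu
Saturdays: 2066, 2072, 2077.

3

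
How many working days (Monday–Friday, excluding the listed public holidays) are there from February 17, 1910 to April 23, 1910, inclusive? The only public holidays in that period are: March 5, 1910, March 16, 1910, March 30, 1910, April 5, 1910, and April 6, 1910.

February 17, 1910 is a Thursday.
From February 17, 1910 to April 23, 1910 is 66 days inclusive.
66 = 7 × 9 + 3, so there are 9 full weeks plus 3 extra days.
Each full week contributes 5 weekdays (Mon–Fri): 9 × 5 = 45.
The 3 extra days are Thu, Fri, Sat — 2 of them qualify.
Total: 45 + 2 = 47.
Holidays: March 5, 1910 (Sat); March 16, 1910 (Wed); March 30, 1910 (Wed); April 5, 1910 (Tue); April 6, 1910 (Wed).
4 of the 5 holidays fall on weekdays; the rest are weekends and were already excluded.
Business days: 47 − 4 = 43.

43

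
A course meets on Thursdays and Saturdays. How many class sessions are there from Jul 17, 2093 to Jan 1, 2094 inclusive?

48

Jul 17, 2093 is a Friday.
The range spans 169 days (inclusive of both endpoints).
169 = 7 × 24 + 1, so there are 24 full weeks plus 1 extra day.
Each full week contributes 2 days from the set (Thu, Sat): 24 × 2 = 48.
The 1 extra day is Fri — none qualify.
Total: 48 + 0 = 48.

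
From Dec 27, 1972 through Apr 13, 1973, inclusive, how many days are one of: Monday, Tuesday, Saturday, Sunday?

Dec 27, 1972 is a Wednesday.
That's 108 days from start to end, counting both.
108 = 7 × 15 + 3, so there are 15 full weeks plus 3 extra days.
Each full week contributes 4 days from the set (Mon, Tue, Sat, Sun): 15 × 4 = 60.
The 3 extra days are Wednesday, Thursday, Friday — none qualify.
Total: 60 + 0 = 60.

60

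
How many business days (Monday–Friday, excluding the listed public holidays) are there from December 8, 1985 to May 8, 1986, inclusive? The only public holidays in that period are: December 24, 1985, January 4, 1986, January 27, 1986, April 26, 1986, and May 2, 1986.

106 business days

December 8, 1985 is a Sunday.
From December 8, 1985 to May 8, 1986 is 152 days inclusive.
152 = 7 × 21 + 5, so there are 21 full weeks plus 5 extra days.
Each full week contributes 5 weekdays (Mon–Fri): 21 × 5 = 105.
The 5 extra days are Sunday, Monday, Tuesday, Wednesday, Thursday — 4 of them qualify.
Total: 105 + 4 = 109.
Holidays: December 24, 1985 (Tue); January 4, 1986 (Sat); January 27, 1986 (Mon); April 26, 1986 (Sat); May 2, 1986 (Fri).
3 of the 5 holidays fall on weekdays; the rest are weekends and were already excluded.
Business days: 109 − 3 = 106.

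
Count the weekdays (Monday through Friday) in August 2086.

22 weekdays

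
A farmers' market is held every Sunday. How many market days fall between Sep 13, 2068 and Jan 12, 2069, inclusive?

Sep 13, 2068 is a Thursday.
From Sep 13, 2068 to Jan 12, 2069 is 122 days inclusive.
122 = 7 × 17 + 3, so there are 17 full weeks plus 3 extra days.
Each full week contributes one Sunday: 17 so far.
The 3 extra days are Thu, Fri, Sat — none qualify.
Total: 17 + 0 = 17.

17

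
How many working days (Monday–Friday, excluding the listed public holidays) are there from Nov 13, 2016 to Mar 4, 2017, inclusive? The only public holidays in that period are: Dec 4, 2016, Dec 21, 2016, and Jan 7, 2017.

Nov 13, 2016 is a Sunday.
From Nov 13, 2016 to Mar 4, 2017 is 112 days inclusive.
112 = 7 × 16, so the span is exactly 16 full weeks.
Each full week contributes 5 weekdays (Mon–Fri): 16 × 5 = 80.
Holidays: Dec 4, 2016 (Sun); Dec 21, 2016 (Wed); Jan 7, 2017 (Sat).
1 of the 3 holidays fall on weekdays; the rest are weekends and were already excluded.
Business days: 80 − 1 = 79.

79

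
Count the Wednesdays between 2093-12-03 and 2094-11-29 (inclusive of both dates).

2093-12-03 is a Thursday.
That's 362 days from start to end, counting both.
362 = 7 × 51 + 5, so there are 51 full weeks plus 5 extra days.
Each full week contributes one Wednesday: 51 so far.
The 5 extra days are Thursday, Friday, Saturday, Sunday, Monday — none qualify.
Total: 51 + 0 = 51.

51 Wednesdays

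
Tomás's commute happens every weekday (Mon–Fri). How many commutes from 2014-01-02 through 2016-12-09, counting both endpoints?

767 weekdays

2014-01-02 is a Thursday.
The range spans 1073 days (inclusive of both endpoints).
1073 = 7 × 153 + 2, so there are 153 full weeks plus 2 extra days.
Each full week contributes 5 weekdays (Mon–Fri): 153 × 5 = 765.
The 2 extra days are Thursday, Friday — 2 of them qualify.
Total: 765 + 2 = 767.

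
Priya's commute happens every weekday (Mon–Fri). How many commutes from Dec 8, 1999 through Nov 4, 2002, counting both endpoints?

Dec 8, 1999 is a Wednesday.
From Dec 8, 1999 to Nov 4, 2002 is 1063 days inclusive.
1063 = 7 × 151 + 6, so there are 151 full weeks plus 6 extra days.
Each full week contributes 5 weekdays (Mon–Fri): 151 × 5 = 755.
The 6 extra days are Wednesday, Thursday, Friday, Saturday, Sunday, Monday — 4 of them qualify.
Total: 755 + 4 = 759.

759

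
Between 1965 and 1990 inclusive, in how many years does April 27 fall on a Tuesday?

4

Day of week of April 27 in each year:
1965: Tue ✓, 1966: Wed, 1967: Thu, 1968: Sat, 1969: Sun, 1970: Mon, 1971: Tue ✓, 1972: Thu, 1973: Fri, 1974: Sat, 1975: Sun, 1976: Tue ✓, 1977: Wed, 1978: Thu, 1979: Fri, 1980: Sun, 1981: Mon, 1982: Tue ✓, 1983: Wed, 1984: Fri, 1985: Sat, 1986: Sun, 1987: Mon, 1988: Wed, 1989: Thu, 1990: Fri
Tuesdays: 1965, 1971, 1976, 1982.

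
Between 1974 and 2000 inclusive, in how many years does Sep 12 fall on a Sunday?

4

Day of week of September 12 in each year:
1974: Thu, 1975: Fri, 1976: Sun ✓, 1977: Mon, 1978: Tue, 1979: Wed, 1980: Fri, 1981: Sat, 1982: Sun ✓, 1983: Mon, 1984: Wed, 1985: Thu, 1986: Fri, 1987: Sat, 1988: Mon, 1989: Tue, 1990: Wed, 1991: Thu, 1992: Sat, 1993: Sun ✓, 1994: Mon, 1995: Tue, 1996: Thu, 1997: Fri, 1998: Sat, 1999: Sun ✓, 2000: Tue
Sundays: 1976, 1982, 1993, 1999.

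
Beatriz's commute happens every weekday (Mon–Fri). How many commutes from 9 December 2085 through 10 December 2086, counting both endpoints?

9 December 2085 is a Sunday.
The range spans 367 days (inclusive of both endpoints).
367 = 7 × 52 + 3, so there are 52 full weeks plus 3 extra days.
Each full week contributes 5 weekdays (Mon–Fri): 52 × 5 = 260.
The 3 extra days are Sun, Mon, Tue — 2 of them qualify.
Total: 260 + 2 = 262.

262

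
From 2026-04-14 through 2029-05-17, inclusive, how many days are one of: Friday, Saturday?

322

2026-04-14 is a Tuesday.
From 2026-04-14 to 2029-05-17 is 1130 days inclusive.
1130 = 7 × 161 + 3, so there are 161 full weeks plus 3 extra days.
Each full week contributes 2 days from the set (Fri, Sat): 161 × 2 = 322.
The 3 extra days are Tuesday, Wednesday, Thursday — none qualify.
Total: 322 + 0 = 322.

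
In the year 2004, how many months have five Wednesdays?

A month has five Wednesdays exactly when Wednesday falls within its first (length − 28) days.
Jan: 31 days, starts Thu → 5 of Thu, Fri, Sat
Feb: 29 days, starts Sun → 5 of Sun
Mar: 31 days, starts Mon → 5 of Mon, Tue, Wed ✓
Apr: 30 days, starts Thu → 5 of Thu, Fri
May: 31 days, starts Sat → 5 of Sat, Sun, Mon
Jun: 30 days, starts Tue → 5 of Tue, Wed ✓
Jul: 31 days, starts Thu → 5 of Thu, Fri, Sat
Aug: 31 days, starts Sun → 5 of Sun, Mon, Tue
Sep: 30 days, starts Wed → 5 of Wed, Thu ✓
Oct: 31 days, starts Fri → 5 of Fri, Sat, Sun
Nov: 30 days, starts Mon → 5 of Mon, Tue
Dec: 31 days, starts Wed → 5 of Wed, Thu, Fri ✓
Months with five Wednesdays: Mar, Jun, Sep, Dec.

4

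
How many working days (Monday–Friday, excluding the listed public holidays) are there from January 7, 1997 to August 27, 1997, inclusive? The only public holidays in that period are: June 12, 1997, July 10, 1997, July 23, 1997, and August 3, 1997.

164

January 7, 1997 is a Tuesday.
That's 233 days from start to end, counting both.
233 = 7 × 33 + 2, so there are 33 full weeks plus 2 extra days.
Each full week contributes 5 weekdays (Mon–Fri): 33 × 5 = 165.
The 2 extra days are Tue, Wed — 2 of them qualify.
Total: 165 + 2 = 167.
Holidays: June 12, 1997 (Thu); July 10, 1997 (Thu); July 23, 1997 (Wed); August 3, 1997 (Sun).
3 of the 4 holidays fall on weekdays; the rest are weekends and were already excluded.
Business days: 167 − 3 = 164.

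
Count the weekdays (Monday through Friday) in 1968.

262

Jan 1, 1968 is a Monday.
That's 366 days from start to end, counting both.
366 = 7 × 52 + 2, so there are 52 full weeks plus 2 extra days.
Each full week contributes 5 weekdays (Mon–Fri): 52 × 5 = 260.
The 2 extra days are Monday, Tuesday — 2 of them qualify.
Total: 260 + 2 = 262.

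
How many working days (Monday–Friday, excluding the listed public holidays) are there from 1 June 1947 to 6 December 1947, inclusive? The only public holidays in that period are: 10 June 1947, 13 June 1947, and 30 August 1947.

133 working days

1 June 1947 is a Sunday.
From 1 June 1947 to 6 December 1947 is 189 days inclusive.
189 = 7 × 27, so the span is exactly 27 full weeks.
Each full week contributes 5 weekdays (Mon–Fri): 27 × 5 = 135.
Total: 135.
Holidays: 10 June 1947 (Tue); 13 June 1947 (Fri); 30 August 1947 (Sat).
2 of the 3 holidays fall on weekdays; the rest are weekends and were already excluded.
Business days: 135 − 2 = 133.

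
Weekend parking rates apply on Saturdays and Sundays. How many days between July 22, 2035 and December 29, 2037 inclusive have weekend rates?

July 22, 2035 is a Sunday.
That's 892 days from start to end, counting both.
892 = 7 × 127 + 3, so there are 127 full weeks plus 3 extra days.
Each full week contributes 2 weekend days (Sat, Sun): 127 × 2 = 254.
The 3 extra days are Sunday, Monday, Tuesday — 1 of them qualifies.
Total: 254 + 1 = 255.

255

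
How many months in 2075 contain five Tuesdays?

A month has five Tuesdays exactly when Tuesday falls within its first (length − 28) days.
Jan: 31 days, starts Tue → 5 of Tue, Wed, Thu ✓
Feb: 28 days, starts Fri → 5 of (none)
Mar: 31 days, starts Fri → 5 of Fri, Sat, Sun
Apr: 30 days, starts Mon → 5 of Mon, Tue ✓
May: 31 days, starts Wed → 5 of Wed, Thu, Fri
Jun: 30 days, starts Sat → 5 of Sat, Sun
Jul: 31 days, starts Mon → 5 of Mon, Tue, Wed ✓
Aug: 31 days, starts Thu → 5 of Thu, Fri, Sat
Sep: 30 days, starts Sun → 5 of Sun, Mon
Oct: 31 days, starts Tue → 5 of Tue, Wed, Thu ✓
Nov: 30 days, starts Fri → 5 of Fri, Sat
Dec: 31 days, starts Sun → 5 of Sun, Mon, Tue ✓
Months with five Tuesdays: Jan, Apr, Jul, Oct, Dec.

5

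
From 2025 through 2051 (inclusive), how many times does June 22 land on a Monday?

4

Day of week of June 22 in each year:
2025: Sun, 2026: Mon ✓, 2027: Tue, 2028: Thu, 2029: Fri, 2030: Sat, 2031: Sun, 2032: Tue, 2033: Wed, 2034: Thu, 2035: Fri, 2036: Sun, 2037: Mon ✓, 2038: Tue, 2039: Wed, 2040: Fri, 2041: Sat, 2042: Sun, 2043: Mon ✓, 2044: Wed, 2045: Thu, 2046: Fri, 2047: Sat, 2048: Mon ✓, 2049: Tue, 2050: Wed, 2051: Thu
Mondays: 2026, 2037, 2043, 2048.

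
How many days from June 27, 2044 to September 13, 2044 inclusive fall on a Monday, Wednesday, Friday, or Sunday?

45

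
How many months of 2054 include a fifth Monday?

A month has five Mondays exactly when Monday falls within its first (length − 28) days.
Jan: 31 days, starts Thu → 5 of Thu, Fri, Sat
Feb: 28 days, starts Sun → 5 of (none)
Mar: 31 days, starts Sun → 5 of Sun, Mon, Tue ✓
Apr: 30 days, starts Wed → 5 of Wed, Thu
May: 31 days, starts Fri → 5 of Fri, Sat, Sun
Jun: 30 days, starts Mon → 5 of Mon, Tue ✓
Jul: 31 days, starts Wed → 5 of Wed, Thu, Fri
Aug: 31 days, starts Sat → 5 of Sat, Sun, Mon ✓
Sep: 30 days, starts Tue → 5 of Tue, Wed
Oct: 31 days, starts Thu → 5 of Thu, Fri, Sat
Nov: 30 days, starts Sun → 5 of Sun, Mon ✓
Dec: 31 days, starts Tue → 5 of Tue, Wed, Thu
Months with five Mondays: Mar, Jun, Aug, Nov.

4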